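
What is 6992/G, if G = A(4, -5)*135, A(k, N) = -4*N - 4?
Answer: 437/135 ≈ 3.2370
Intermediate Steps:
A(k, N) = -4 - 4*N
G = 2160 (G = (-4 - 4*(-5))*135 = (-4 + 20)*135 = 16*135 = 2160)
6992/G = 6992/2160 = 6992*(1/2160) = 437/135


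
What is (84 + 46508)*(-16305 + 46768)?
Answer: 1419332096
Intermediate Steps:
(84 + 46508)*(-16305 + 46768) = 46592*30463 = 1419332096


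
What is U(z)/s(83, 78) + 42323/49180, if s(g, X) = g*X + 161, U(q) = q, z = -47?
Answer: 55700329/65261860 ≈ 0.85349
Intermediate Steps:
s(g, X) = 161 + X*g (s(g, X) = X*g + 161 = 161 + X*g)
U(z)/s(83, 78) + 42323/49180 = -47/(161 + 78*83) + 42323/49180 = -47/(161 + 6474) + 42323*(1/49180) = -47/6635 + 42323/49180 = 55700329/65261860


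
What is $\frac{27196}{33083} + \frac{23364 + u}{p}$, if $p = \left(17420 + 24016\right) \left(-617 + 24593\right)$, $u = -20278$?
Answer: $\frac{13509249797597}{16433476329744} \approx 0.82206$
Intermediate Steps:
$p = 993469536$ ($p = 41436 \cdot 23976 = 993469536$)
$\frac{27196}{33083} + \frac{23364 + u}{p} = \frac{27196}{33083} + \frac{23364 - 20278}{993469536} = 27196 \cdot \frac{1}{33083} + 3086 \cdot \frac{1}{993469536} = \frac{27196}{33083} + \frac{1543}{496734768} = \frac{13509249797597}{16433476329744}$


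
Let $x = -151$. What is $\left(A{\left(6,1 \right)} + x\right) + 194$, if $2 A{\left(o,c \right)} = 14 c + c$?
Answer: $\frac{101}{2} \approx 50.5$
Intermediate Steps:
$A{\left(o,c \right)} = \frac{15 c}{2}$ ($A{\left(o,c \right)} = \frac{14 c + c}{2} = \frac{15 c}{2}$)
$\left(A{\left(6,1 \right)} + x\right) + 194 = \left(\frac{15}{2} \cdot 1 - 151\right) + 194 = \left(\frac{15}{2} - 151\right) + 194 = - \frac{287}{2} + 194 = \frac{101}{2}$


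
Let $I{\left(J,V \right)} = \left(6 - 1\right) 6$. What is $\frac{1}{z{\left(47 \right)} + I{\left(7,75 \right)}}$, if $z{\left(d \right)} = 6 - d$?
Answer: $- \frac{1}{11} \approx -0.090909$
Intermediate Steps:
$I{\left(J,V \right)} = 30$ ($I{\left(J,V \right)} = 5 \cdot 6 = 30$)
$\frac{1}{z{\left(47 \right)} + I{\left(7,75 \right)}} = \frac{1}{\left(6 - 47\right) + 30} = \frac{1}{-41 + 30} = \frac{1}{-11} = - \frac{1}{11}$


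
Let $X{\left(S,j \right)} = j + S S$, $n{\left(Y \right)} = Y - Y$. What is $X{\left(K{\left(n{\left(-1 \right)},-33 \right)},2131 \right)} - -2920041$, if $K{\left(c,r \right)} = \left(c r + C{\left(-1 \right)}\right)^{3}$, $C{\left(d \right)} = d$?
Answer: $2922173$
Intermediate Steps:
$n{\left(Y \right)} = 0$
$K{\left(c,r \right)} = \left(-1 + c r\right)^{3}$ ($K{\left(c,r \right)} = \left(c r - 1\right)^{3} = \left(-1 + c r\right)^{3}$)
$X{\left(S,j \right)} = j + S^{2}$
$X{\left(K{\left(n{\left(-1 \right)},-33 \right)},2131 \right)} - -2920041 = \left(2131 + \left(\left(-1 + 0 \left(-33\right)\right)^{3}\right)^{2}\right) - -2920041 = \left(2131 + \left(\left(-1 + 0\right)^{3}\right)^{2}\right) + 2920041 = \left(2131 + \left(\left(-1\right)^{3}\right)^{2}\right) + 2920041 = \left(2131 + \left(-1\right)^{2}\right) + 2920041 = \left(2131 + 1\right) + 2920041 = 2132 + 2920041 = 2922173$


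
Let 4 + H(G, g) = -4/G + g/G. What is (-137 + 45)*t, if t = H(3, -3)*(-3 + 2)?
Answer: -1748/3 ≈ -582.67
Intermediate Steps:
H(G, g) = -4 - 4/G + g/G (H(G, g) = -4 + (-4/G + g/G) = -4 - 4/G + g/G)
t = 19/3 (t = ((-4 - 3 - 4*3)/3)*(-3 + 2) = ((-4 - 3 - 12)/3)*(-1) = ((⅓)*(-19))*(-1) = -19/3*(-1) = 19/3 ≈ 6.3333)
(-137 + 45)*t = (-137 + 45)*(19/3) = -92*19/3 = -1748/3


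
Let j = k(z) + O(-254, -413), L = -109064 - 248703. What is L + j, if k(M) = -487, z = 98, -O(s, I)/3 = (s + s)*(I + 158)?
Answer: -746874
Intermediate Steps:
O(s, I) = -6*s*(158 + I) (O(s, I) = -3*(s + s)*(I + 158) = -3*2*s*(158 + I) = -6*s*(158 + I))
L = -357767
j = -389107 (j = -487 - 6*(-254)*(158 - 413) = -487 - 6*(-254)*(-255) = -487 - 388620 = -389107)
L + j = -357767 - 389107 = -746874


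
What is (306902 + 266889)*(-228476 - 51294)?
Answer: -160529508070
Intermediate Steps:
(306902 + 266889)*(-228476 - 51294) = 573791*(-279770) = -160529508070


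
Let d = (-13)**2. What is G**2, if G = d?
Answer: 28561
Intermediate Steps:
d = 169
G = 169
G**2 = 169**2 = 28561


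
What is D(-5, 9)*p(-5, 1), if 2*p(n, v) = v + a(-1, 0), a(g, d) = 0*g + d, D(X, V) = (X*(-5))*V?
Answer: 225/2 ≈ 112.50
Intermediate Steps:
D(X, V) = -5*V*X (D(X, V) = (-5*X)*V = -5*V*X)
a(g, d) = d (a(g, d) = 0 + d = d)
p(n, v) = v/2 (p(n, v) = (v + 0)/2 = v/2)
D(-5, 9)*p(-5, 1) = (-5*9*(-5))*((½)*1) = 225*(½) = 225/2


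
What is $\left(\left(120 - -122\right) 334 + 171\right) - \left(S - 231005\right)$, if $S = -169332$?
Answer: $481336$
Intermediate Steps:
$\left(\left(120 - -122\right) 334 + 171\right) - \left(S - 231005\right) = \left(\left(120 - -122\right) 334 + 171\right) - \left(-169332 - 231005\right) = \left(\left(120 + 122\right) 334 + 171\right) - -400337 = \left(242 \cdot 334 + 171\right) + 400337 = \left(80828 + 171\right) + 400337 = 80999 + 400337 = 481336$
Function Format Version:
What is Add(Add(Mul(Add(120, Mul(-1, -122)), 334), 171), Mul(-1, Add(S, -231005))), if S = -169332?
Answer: 481336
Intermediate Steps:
Add(Add(Mul(Add(120, Mul(-1, -122)), 334), 171), Mul(-1, Add(S, -231005))) = Add(Add(Mul(Add(120, Mul(-1, -122)), 334), 171), Mul(-1, Add(-169332, -231005))) = Add(Add(Mul(Add(120, 122), 334), 171), Mul(-1, -400337)) = Add(Add(Mul(242, 334), 171), 400337) = Add(Add(80828, 171), 400337) = Add(80999, 400337) = 481336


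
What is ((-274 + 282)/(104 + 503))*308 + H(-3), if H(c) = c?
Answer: 643/607 ≈ 1.0593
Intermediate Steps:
((-274 + 282)/(104 + 503))*308 + H(-3) = ((-274 + 282)/(104 + 503))*308 - 3 = (8/607)*308 - 3 = 2464/607 - 3 = 643/607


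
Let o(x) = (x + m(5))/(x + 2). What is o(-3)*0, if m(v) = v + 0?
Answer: 0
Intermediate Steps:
m(v) = v
o(x) = (5 + x)/(2 + x) (o(x) = (x + 5)/(x + 2) = (5 + x)/(2 + x))
o(-3)*0 = ((5 - 3)/(2 - 3))*0 = (2/(-1))*0 = -1*2*0 = -2*0 = 0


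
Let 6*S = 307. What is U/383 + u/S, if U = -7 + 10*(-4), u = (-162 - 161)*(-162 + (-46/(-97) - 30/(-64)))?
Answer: 185511787159/182485712 ≈ 1016.6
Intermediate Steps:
S = 307/6 (S = (⅙)*307 = 307/6 ≈ 51.167)
u = 161474483/3104 (u = -323*(-162 + (-46*(-1/97) - 30*(-1/64))) = -323*(-162 + (46/97 + 15/32)) = -323*(-162 + 2927/3104) = -323*(-499921/3104) = 161474483/3104 ≈ 52021.)
U = -47 (U = -7 - 40 = -47)
U/383 + u/S = -47/383 + 161474483/(3104*(307/6)) = -47*1/383 + (161474483/3104)*(6/307) = -47/383 + 484423449/476464 = 185511787159/182485712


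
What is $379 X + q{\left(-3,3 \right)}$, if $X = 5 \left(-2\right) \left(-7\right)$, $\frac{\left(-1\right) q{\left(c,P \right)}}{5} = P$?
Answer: $26515$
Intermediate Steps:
$q{\left(c,P \right)} = - 5 P$
$X = 70$ ($X = \left(-10\right) \left(-7\right) = 70$)
$379 X + q{\left(-3,3 \right)} = 379 \cdot 70 - 15 = 26530 - 15 = 26515$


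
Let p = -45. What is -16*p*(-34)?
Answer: -24480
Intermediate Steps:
-16*p*(-34) = -16*(-45)*(-34) = 720*(-34) = -24480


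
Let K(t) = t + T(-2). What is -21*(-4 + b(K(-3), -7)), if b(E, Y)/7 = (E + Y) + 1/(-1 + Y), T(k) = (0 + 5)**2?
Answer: -16821/8 ≈ -2102.6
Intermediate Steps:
T(k) = 25 (T(k) = 5**2 = 25)
K(t) = 25 + t (K(t) = t + 25 = 25 + t)
b(E, Y) = 7*E + 7*Y + 7/(-1 + Y) (b(E, Y) = 7*((E + Y) + 1/(-1 + Y)) = 7*(E + Y + 1/(-1 + Y)) = 7*E + 7*Y + 7/(-1 + Y))
-21*(-4 + b(K(-3), -7)) = -21*(-4 + 7*(1 + (-7)**2 - (25 - 3) - 1*(-7) + (25 - 3)*(-7))/(-1 - 7)) = -21*(-4 + 7*(1 + 49 - 1*22 + 7 + 22*(-7))/(-8)) = -21*(-4 + 7*(-1/8)*(1 + 49 - 22 + 7 - 154)) = -21*(-4 + 7*(-1/8)*(-119)) = -21*(-4 + 833/8) = -21*801/8 = -16821/8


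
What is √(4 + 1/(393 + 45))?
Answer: √767814/438 ≈ 2.0006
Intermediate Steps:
√(4 + 1/(393 + 45)) = √(4 + 1/438) = √(1753/438) = √767814/438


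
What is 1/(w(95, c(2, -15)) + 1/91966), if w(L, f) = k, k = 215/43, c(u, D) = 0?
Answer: 91966/459831 ≈ 0.20000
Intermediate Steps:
k = 5 (k = 215*(1/43) = 5)
w(L, f) = 5
1/(w(95, c(2, -15)) + 1/91966) = 1/(5 + 1/91966) = 1/(459831/91966) = 91966/459831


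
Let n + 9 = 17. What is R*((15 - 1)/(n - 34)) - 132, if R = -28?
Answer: -1520/13 ≈ -116.92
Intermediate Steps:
n = 8 (n = -9 + 17 = 8)
R*((15 - 1)/(n - 34)) - 132 = -28*(15 - 1)/(8 - 34) - 132 = -392/(-26) - 132 = -392*(-1)/26 - 132 = -28*(-7/13) - 132 = 196/13 - 132 = -1520/13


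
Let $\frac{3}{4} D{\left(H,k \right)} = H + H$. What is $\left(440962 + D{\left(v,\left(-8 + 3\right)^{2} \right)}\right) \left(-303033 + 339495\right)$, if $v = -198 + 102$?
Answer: $16069022172$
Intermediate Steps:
$v = -96$
$D{\left(H,k \right)} = \frac{8 H}{3}$ ($D{\left(H,k \right)} = \frac{4 \left(H + H\right)}{3} = \frac{4 \cdot 2 H}{3} = \frac{8 H}{3}$)
$\left(440962 + D{\left(v,\left(-8 + 3\right)^{2} \right)}\right) \left(-303033 + 339495\right) = \left(440962 + \frac{8}{3} \left(-96\right)\right) \left(-303033 + 339495\right) = \left(440962 - 256\right) 36462 = 440706 \cdot 36462 = 16069022172$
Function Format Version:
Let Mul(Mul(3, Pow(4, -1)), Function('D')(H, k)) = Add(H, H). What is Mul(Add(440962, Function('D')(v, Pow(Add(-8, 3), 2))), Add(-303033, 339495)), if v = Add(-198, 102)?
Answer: 16069022172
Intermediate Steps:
v = -96
Function('D')(H, k) = Mul(Rational(8, 3), H) (Function('D')(H, k) = Mul(Rational(4, 3), Add(H, H)) = Mul(Rational(4, 3), Mul(2, H)) = Mul(Rational(8, 3), H))
Mul(Add(440962, Function('D')(v, Pow(Add(-8, 3), 2))), Add(-303033, 339495)) = Mul(Add(440962, Mul(Rational(8, 3), -96)), Add(-303033, 339495)) = Mul(Add(440962, -256), 36462) = Mul(440706, 36462) = 16069022172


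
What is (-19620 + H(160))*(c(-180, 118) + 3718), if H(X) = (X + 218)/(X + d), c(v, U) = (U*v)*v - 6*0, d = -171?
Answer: -827372017764/11 ≈ -7.5216e+10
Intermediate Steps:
c(v, U) = U*v**2 (c(v, U) = U*v**2 + 0 = U*v**2)
H(X) = (218 + X)/(-171 + X) (H(X) = (X + 218)/(X - 171) = (218 + X)/(-171 + X))
(-19620 + H(160))*(c(-180, 118) + 3718) = (-19620 + (218 + 160)/(-171 + 160))*(118*(-180)**2 + 3718) = (-19620 + 378/(-11))*(118*32400 + 3718) = (-19620 - 1/11*378)*(3823200 + 3718) = (-19620 - 378/11)*3826918 = -216198/11*3826918 = -827372017764/11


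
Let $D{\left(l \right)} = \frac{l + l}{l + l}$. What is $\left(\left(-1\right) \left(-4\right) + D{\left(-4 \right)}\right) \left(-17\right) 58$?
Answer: $-4930$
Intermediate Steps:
$D{\left(l \right)} = 1$ ($D{\left(l \right)} = \frac{2 l}{2 l} = 2 l \frac{1}{2 l} = 1$)
$\left(\left(-1\right) \left(-4\right) + D{\left(-4 \right)}\right) \left(-17\right) 58 = \left(\left(-1\right) \left(-4\right) + 1\right) \left(-17\right) 58 = \left(4 + 1\right) \left(-17\right) 58 = 5 \left(-17\right) 58 = \left(-85\right) 58 = -4930$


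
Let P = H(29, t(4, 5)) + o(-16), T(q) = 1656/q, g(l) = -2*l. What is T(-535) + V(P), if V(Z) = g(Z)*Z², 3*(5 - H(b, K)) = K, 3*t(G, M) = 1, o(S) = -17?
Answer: 1384473806/390015 ≈ 3549.8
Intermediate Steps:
t(G, M) = ⅓ (t(G, M) = (⅓)*1 = ⅓)
H(b, K) = 5 - K/3
P = -109/9 (P = (5 - ⅓*⅓) - 17 = (5 - ⅑) - 17 = 44/9 - 17 = -109/9 ≈ -12.111)
V(Z) = -2*Z³ (V(Z) = (-2*Z)*Z² = -2*Z³)
T(-535) + V(P) = 1656/(-535) - 2*(-109/9)³ = 1656*(-1/535) - 2*(-1295029/729) = -1656/535 + 2590058/729 = 1384473806/390015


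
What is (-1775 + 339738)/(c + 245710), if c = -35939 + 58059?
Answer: 337963/267830 ≈ 1.2619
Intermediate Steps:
c = 22120
(-1775 + 339738)/(c + 245710) = (-1775 + 339738)/(22120 + 245710) = 337963/267830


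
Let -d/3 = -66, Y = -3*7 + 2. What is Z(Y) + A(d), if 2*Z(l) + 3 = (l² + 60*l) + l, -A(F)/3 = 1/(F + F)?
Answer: -52867/132 ≈ -400.51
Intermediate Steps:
Y = -19 (Y = -21 + 2 = -19)
d = 198 (d = -3*(-66) = 198)
A(F) = -3/(2*F) (A(F) = -3/(F + F) = -3*1/(2*F) = -3/(2*F))
Z(l) = -3/2 + l²/2 + 61*l/2 (Z(l) = -3/2 + ((l² + 60*l) + l)/2 = -3/2 + (l² + 61*l)/2 = -3/2 + (l²/2 + 61*l/2) = -3/2 + l²/2 + 61*l/2)
Z(Y) + A(d) = (-3/2 + (½)*(-19)² + (61/2)*(-19)) - 3/2/198 = (-3/2 + (½)*361 - 1159/2) - 3/2*1/198 = (-3/2 + 361/2 - 1159/2) - 1/132 = -801/2 - 1/132 = -52867/132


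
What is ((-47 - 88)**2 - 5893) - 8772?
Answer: 3560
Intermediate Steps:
((-47 - 88)**2 - 5893) - 8772 = ((-135)**2 - 5893) - 8772 = (18225 - 5893) - 8772 = 12332 - 8772 = 3560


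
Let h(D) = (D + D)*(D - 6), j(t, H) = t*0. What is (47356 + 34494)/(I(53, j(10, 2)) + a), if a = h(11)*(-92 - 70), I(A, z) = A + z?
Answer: -81850/17767 ≈ -4.6069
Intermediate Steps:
j(t, H) = 0
h(D) = 2*D*(-6 + D) (h(D) = (2*D)*(-6 + D) = 2*D*(-6 + D))
a = -17820 (a = (2*11*(-6 + 11))*(-92 - 70) = (2*11*5)*(-162) = 110*(-162) = -17820)
(47356 + 34494)/(I(53, j(10, 2)) + a) = (47356 + 34494)/((53 + 0) - 17820) = 81850/(53 - 17820) = 81850/(-17767) = 81850*(-1/17767) = -81850/17767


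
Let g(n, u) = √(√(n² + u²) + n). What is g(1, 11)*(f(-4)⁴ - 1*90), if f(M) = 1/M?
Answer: -23039*√(1 + √122)/256 ≈ -312.34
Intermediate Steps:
g(n, u) = √(n + √(n² + u²))
g(1, 11)*(f(-4)⁴ - 1*90) = √(1 + √(1² + 11²))*((1/(-4))⁴ - 1*90) = √(1 + √(1 + 121))*((-¼)⁴ - 90) = √(1 + √122)*(1/256 - 90) = √(1 + √122)*(-23039/256) = -23039*√(1 + √122)/256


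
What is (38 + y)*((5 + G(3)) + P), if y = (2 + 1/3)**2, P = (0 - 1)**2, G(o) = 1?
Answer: 2737/9 ≈ 304.11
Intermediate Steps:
P = 1 (P = (-1)**2 = 1)
y = 49/9 (y = (2 + 1/3)**2 = (7/3)**2 = 49/9 ≈ 5.4444)
(38 + y)*((5 + G(3)) + P) = (38 + 49/9)*((5 + 1) + 1) = 391*(6 + 1)/9 = (391/9)*7 = 2737/9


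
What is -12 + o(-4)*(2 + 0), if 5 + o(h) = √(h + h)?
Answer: -22 + 4*I*√2 ≈ -22.0 + 5.6569*I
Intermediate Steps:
o(h) = -5 + √2*√h (o(h) = -5 + √(h + h) = -5 + √(2*h) = -5 + √2*√h)
-12 + o(-4)*(2 + 0) = -12 + (-5 + √2*√(-4))*(2 + 0) = -12 + (-5 + √2*(2*I))*2 = -12 + (-5 + 2*I*√2)*2 = -12 + (-10 + 4*I*√2) = -22 + 4*I*√2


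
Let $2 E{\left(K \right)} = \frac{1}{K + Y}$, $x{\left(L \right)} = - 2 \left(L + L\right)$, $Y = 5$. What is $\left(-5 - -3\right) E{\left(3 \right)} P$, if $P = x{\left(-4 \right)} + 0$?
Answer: $-2$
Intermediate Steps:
$x{\left(L \right)} = - 4 L$ ($x{\left(L \right)} = - 2 \cdot 2 L = - 4 L$)
$E{\left(K \right)} = \frac{1}{2 \left(5 + K\right)}$ ($E{\left(K \right)} = \frac{1}{2 \left(K + 5\right)} = \frac{1}{2 \left(5 + K\right)}$)
$P = 16$ ($P = \left(-4\right) \left(-4\right) + 0 = 16 + 0 = 16$)
$\left(-5 - -3\right) E{\left(3 \right)} P = \left(-5 - -3\right) \frac{1}{2 \left(5 + 3\right)} 16 = \left(-5 + 3\right) \frac{1}{2 \cdot 8} \cdot 16 = - 2 \cdot \frac{1}{2} \cdot \frac{1}{8} \cdot 16 = \left(-2\right) \frac{1}{16} \cdot 16 = \left(- \frac{1}{8}\right) 16 = -2$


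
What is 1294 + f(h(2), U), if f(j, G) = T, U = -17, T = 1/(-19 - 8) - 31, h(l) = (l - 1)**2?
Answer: 34100/27 ≈ 1263.0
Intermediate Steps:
h(l) = (-1 + l)**2
T = -838/27 (T = 1/(-27) - 31 = -1/27 - 31 = -838/27 ≈ -31.037)
f(j, G) = -838/27
1294 + f(h(2), U) = 1294 - 838/27 = 34100/27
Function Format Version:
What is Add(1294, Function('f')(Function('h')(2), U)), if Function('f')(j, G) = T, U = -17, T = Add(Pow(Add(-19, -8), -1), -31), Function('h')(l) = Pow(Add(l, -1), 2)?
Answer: Rational(34100, 27) ≈ 1263.0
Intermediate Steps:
Function('h')(l) = Pow(Add(-1, l), 2)
T = Rational(-838, 27) (T = Add(Pow(-27, -1), -31) = Add(Rational(-1, 27), -31) = Rational(-838, 27) ≈ -31.037)
Function('f')(j, G) = Rational(-838, 27)
Add(1294, Function('f')(Function('h')(2), U)) = Add(1294, Rational(-838, 27)) = Rational(34100, 27)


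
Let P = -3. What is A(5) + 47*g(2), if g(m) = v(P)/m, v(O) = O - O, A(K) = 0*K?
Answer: 0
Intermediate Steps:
A(K) = 0
v(O) = 0
g(m) = 0 (g(m) = 0/m = 0)
A(5) + 47*g(2) = 0 + 47*0 = 0 + 0 = 0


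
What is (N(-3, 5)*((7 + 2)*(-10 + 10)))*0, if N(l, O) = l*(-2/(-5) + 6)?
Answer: 0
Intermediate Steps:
N(l, O) = 32*l/5 (N(l, O) = l*(-2*(-1/5) + 6) = l*(2/5 + 6) = l*(32/5) = 32*l/5)
(N(-3, 5)*((7 + 2)*(-10 + 10)))*0 = (((32/5)*(-3))*((7 + 2)*(-10 + 10)))*0 = -864*0/5*0 = -96/5*0*0 = 0*0 = 0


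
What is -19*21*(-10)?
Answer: 3990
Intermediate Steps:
-19*21*(-10) = -399*(-10) = 3990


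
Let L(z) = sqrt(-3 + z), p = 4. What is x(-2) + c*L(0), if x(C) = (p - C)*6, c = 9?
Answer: 36 + 9*I*sqrt(3) ≈ 36.0 + 15.588*I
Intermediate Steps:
x(C) = 24 - 6*C (x(C) = (4 - C)*6 = 24 - 6*C)
x(-2) + c*L(0) = (24 - 6*(-2)) + 9*sqrt(-3 + 0) = (24 + 12) + 9*sqrt(-3) = 36 + 9*(I*sqrt(3)) = 36 + 9*I*sqrt(3)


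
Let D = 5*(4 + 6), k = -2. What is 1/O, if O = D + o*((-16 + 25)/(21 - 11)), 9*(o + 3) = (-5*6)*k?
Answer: 10/533 ≈ 0.018762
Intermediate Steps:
D = 50 (D = 5*10 = 50)
o = 11/3 (o = -3 + (-5*6*(-2))/9 = -3 + (-30*(-2))/9 = -3 + (1/9)*60 = -3 + 20/3 = 11/3 ≈ 3.6667)
O = 533/10 (O = 50 + 11*((-16 + 25)/(21 - 11))/3 = 50 + 11*(9/10)/3 = 50 + 11*(9*(1/10))/3 = 50 + (11/3)*(9/10) = 50 + 33/10 = 533/10 ≈ 53.300)
1/O = 1/(533/10) = 10/533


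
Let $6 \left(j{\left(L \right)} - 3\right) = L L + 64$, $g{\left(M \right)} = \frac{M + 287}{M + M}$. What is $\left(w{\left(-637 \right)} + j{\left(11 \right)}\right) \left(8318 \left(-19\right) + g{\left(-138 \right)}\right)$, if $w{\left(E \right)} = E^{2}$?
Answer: $- \frac{106206086922397}{1656} \approx -6.4134 \cdot 10^{10}$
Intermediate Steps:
$g{\left(M \right)} = \frac{287 + M}{2 M}$
$j{\left(L \right)} = \frac{41}{3} + \frac{L^{2}}{6}$ ($j{\left(L \right)} = 3 + \frac{L L + 64}{6} = 3 + \frac{L^{2} + 64}{6} = 3 + \frac{64 + L^{2}}{6} = 3 + \left(\frac{32}{3} + \frac{L^{2}}{6}\right) = \frac{41}{3} + \frac{L^{2}}{6}$)
$\left(w{\left(-637 \right)} + j{\left(11 \right)}\right) \left(8318 \left(-19\right) + g{\left(-138 \right)}\right) = \left(\left(-637\right)^{2} + \left(\frac{41}{3} + \frac{11^{2}}{6}\right)\right) \left(8318 \left(-19\right) + \frac{287 - 138}{2 \left(-138\right)}\right) = \left(405769 + \left(\frac{41}{3} + \frac{1}{6} \cdot 121\right)\right) \left(-158042 + \frac{1}{2} \left(- \frac{1}{138}\right) 149\right) = \left(405769 + \left(\frac{41}{3} + \frac{121}{6}\right)\right) \left(-158042 - \frac{149}{276}\right) = \left(405769 + \frac{203}{6}\right) \left(- \frac{43619741}{276}\right) = \frac{2434817}{6} \left(- \frac{43619741}{276}\right) = - \frac{106206086922397}{1656}$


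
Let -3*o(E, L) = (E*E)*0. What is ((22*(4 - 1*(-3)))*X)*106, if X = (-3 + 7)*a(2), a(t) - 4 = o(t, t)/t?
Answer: 261184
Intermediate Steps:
o(E, L) = 0 (o(E, L) = -E*E*0/3 = -E**2*0/3 = -1/3*0 = 0)
a(t) = 4 (a(t) = 4 + 0/t = 4 + 0 = 4)
X = 16 (X = (-3 + 7)*4 = 4*4 = 16)
((22*(4 - 1*(-3)))*X)*106 = ((22*(4 - 1*(-3)))*16)*106 = ((22*(4 + 3))*16)*106 = ((22*7)*16)*106 = (154*16)*106 = 2464*106 = 261184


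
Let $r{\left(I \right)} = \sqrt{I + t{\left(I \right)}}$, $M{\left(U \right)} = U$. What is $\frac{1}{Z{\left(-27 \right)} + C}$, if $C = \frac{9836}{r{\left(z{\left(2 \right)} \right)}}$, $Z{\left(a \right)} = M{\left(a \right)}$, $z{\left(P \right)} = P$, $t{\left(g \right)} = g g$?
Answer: $\frac{81}{48371261} + \frac{4918 \sqrt{6}}{48371261} \approx 0.00025072$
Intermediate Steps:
$t{\left(g \right)} = g^{2}$
$r{\left(I \right)} = \sqrt{I + I^{2}}$
$Z{\left(a \right)} = a$
$C = \frac{4918 \sqrt{6}}{3}$ ($C = \frac{9836}{\sqrt{2 \left(1 + 2\right)}} = \frac{9836}{\sqrt{2 \cdot 3}} = \frac{9836}{\sqrt{6}} = 9836 \frac{\sqrt{6}}{6} = \frac{4918 \sqrt{6}}{3} \approx 4015.5$)
$\frac{1}{Z{\left(-27 \right)} + C} = \frac{1}{-27 + \frac{4918 \sqrt{6}}{3}}$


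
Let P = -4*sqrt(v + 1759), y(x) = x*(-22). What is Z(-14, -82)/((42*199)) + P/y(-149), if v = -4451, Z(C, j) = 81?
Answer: 27/2786 - 4*I*sqrt(673)/1639 ≈ 0.0096913 - 0.063312*I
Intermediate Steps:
y(x) = -22*x
P = -8*I*sqrt(673) (P = -4*sqrt(-4451 + 1759) = -8*I*sqrt(673) ≈ -207.54*I)
Z(-14, -82)/((42*199)) + P/y(-149) = 81/((42*199)) + (-8*I*sqrt(673))/((-22*(-149))) = 81/8358 - 8*I*sqrt(673)/3278 = 81*(1/8358) - 8*I*sqrt(673)*(1/3278) = 27/2786 - 4*I*sqrt(673)/1639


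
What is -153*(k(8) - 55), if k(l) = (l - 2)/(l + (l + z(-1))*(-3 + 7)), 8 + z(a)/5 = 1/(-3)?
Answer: 1600227/190 ≈ 8422.3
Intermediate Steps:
z(a) = -125/3 (z(a) = -40 + 5/(-3) = -40 + 5*(-1/3) = -40 - 5/3 = -125/3)
k(l) = (-2 + l)/(-500/3 + 5*l) (k(l) = (l - 2)/(l + (l - 125/3)*(-3 + 7)) = (-2 + l)/(l + (-125/3 + l)*4) = (-2 + l)/(l + (-500/3 + 4*l)) = (-2 + l)/(-500/3 + 5*l))
-153*(k(8) - 55) = -153*(3*(-2 + 8)/(5*(-100 + 3*8)) - 55) = -153*((3/5)*6/(-100 + 24) - 55) = -153*((3/5)*6/(-76) - 55) = -153*((3/5)*(-1/76)*6 - 55) = -153*(-9/190 - 55) = -153*(-10459/190) = 1600227/190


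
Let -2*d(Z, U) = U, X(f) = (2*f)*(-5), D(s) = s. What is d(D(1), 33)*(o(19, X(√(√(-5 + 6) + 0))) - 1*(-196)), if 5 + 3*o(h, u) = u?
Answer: -6303/2 ≈ -3151.5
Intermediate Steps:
X(f) = -10*f
d(Z, U) = -U/2
o(h, u) = -5/3 + u/3
d(D(1), 33)*(o(19, X(√(√(-5 + 6) + 0))) - 1*(-196)) = (-½*33)*((-5/3 + (-10*√(√(-5 + 6) + 0))/3) - 1*(-196)) = -33*((-5/3 + (-10*√(√1 + 0))/3) + 196)/2 = -33*((-5/3 + (-10*√(1 + 0))/3) + 196)/2 = -33*((-5/3 + (-10*√1)/3) + 196)/2 = -33*((-5/3 + (-10*1)/3) + 196)/2 = -33*((-5/3 + (⅓)*(-10)) + 196)/2 = -33*((-5/3 - 10/3) + 196)/2 = -33*(-5 + 196)/2 = -33/2*191 = -6303/2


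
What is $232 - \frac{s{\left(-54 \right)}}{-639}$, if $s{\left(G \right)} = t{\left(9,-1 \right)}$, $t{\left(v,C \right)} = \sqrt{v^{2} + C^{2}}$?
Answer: $232 + \frac{\sqrt{82}}{639} \approx 232.01$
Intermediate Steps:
$t{\left(v,C \right)} = \sqrt{C^{2} + v^{2}}$
$s{\left(G \right)} = \sqrt{82}$ ($s{\left(G \right)} = \sqrt{\left(-1\right)^{2} + 9^{2}} = \sqrt{1 + 81} = \sqrt{82}$)
$232 - \frac{s{\left(-54 \right)}}{-639} = 232 - \frac{\sqrt{82}}{-639} = 232 - \sqrt{82} \left(- \frac{1}{639}\right) = 232 - - \frac{\sqrt{82}}{639} = 232 + \frac{\sqrt{82}}{639}$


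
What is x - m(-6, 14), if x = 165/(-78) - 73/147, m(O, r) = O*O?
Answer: -147575/3822 ≈ -38.612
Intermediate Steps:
m(O, r) = O²
x = -9983/3822 (x = 165*(-1/78) - 73*1/147 = -55/26 - 73/147 = -9983/3822 ≈ -2.6120)
x - m(-6, 14) = -9983/3822 - 1*(-6)² = -9983/3822 - 1*36 = -9983/3822 - 36 = -147575/3822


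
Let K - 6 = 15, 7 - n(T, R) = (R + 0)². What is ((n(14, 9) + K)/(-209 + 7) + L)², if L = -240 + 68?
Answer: 1203465481/40804 ≈ 29494.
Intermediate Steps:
n(T, R) = 7 - R² (n(T, R) = 7 - (R + 0)² = 7 - R²)
K = 21 (K = 6 + 15 = 21)
L = -172
((n(14, 9) + K)/(-209 + 7) + L)² = (((7 - 1*9²) + 21)/(-209 + 7) - 172)² = (((7 - 1*81) + 21)/(-202) - 172)² = (((7 - 81) + 21)*(-1/202) - 172)² = ((-74 + 21)*(-1/202) - 172)² = (-53*(-1/202) - 172)² = (53/202 - 172)² = (-34691/202)² = 1203465481/40804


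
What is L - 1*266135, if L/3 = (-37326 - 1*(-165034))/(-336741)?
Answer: -29872983053/112247 ≈ -2.6614e+5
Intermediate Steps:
L = -127708/112247 (L = 3*((-37326 - 1*(-165034))/(-336741)) = 3*((-37326 + 165034)*(-1/336741)) = 3*(127708*(-1/336741)) = 3*(-127708/336741) = -127708/112247 ≈ -1.1377)
L - 1*266135 = -127708/112247 - 1*266135 = -127708/112247 - 266135 = -29872983053/112247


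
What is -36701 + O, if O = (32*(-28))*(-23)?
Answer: -16093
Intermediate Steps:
O = 20608 (O = -896*(-23) = 20608)
-36701 + O = -36701 + 20608 = -16093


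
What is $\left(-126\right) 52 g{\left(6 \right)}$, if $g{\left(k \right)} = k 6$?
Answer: $-235872$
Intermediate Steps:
$g{\left(k \right)} = 6 k$
$\left(-126\right) 52 g{\left(6 \right)} = \left(-126\right) 52 \cdot 6 \cdot 6 = \left(-6552\right) 36 = -235872$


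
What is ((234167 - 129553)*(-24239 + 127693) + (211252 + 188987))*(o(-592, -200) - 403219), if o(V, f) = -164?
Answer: -4365869470454085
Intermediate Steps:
((234167 - 129553)*(-24239 + 127693) + (211252 + 188987))*(o(-592, -200) - 403219) = ((234167 - 129553)*(-24239 + 127693) + (211252 + 188987))*(-164 - 403219) = (104614*103454 + 400239)*(-403383) = (10822736756 + 400239)*(-403383) = 10823136995*(-403383) = -4365869470454085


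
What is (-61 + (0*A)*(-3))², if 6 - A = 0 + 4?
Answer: 3721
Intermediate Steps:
A = 2 (A = 6 - (0 + 4) = 6 - 1*4 = 6 - 4 = 2)
(-61 + (0*A)*(-3))² = (-61 + (0*2)*(-3))² = (-61 + 0*(-3))² = (-61 + 0)² = (-61)² = 3721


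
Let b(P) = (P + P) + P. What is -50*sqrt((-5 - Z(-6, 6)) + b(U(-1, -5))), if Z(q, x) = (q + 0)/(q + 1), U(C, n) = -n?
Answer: -20*sqrt(55) ≈ -148.32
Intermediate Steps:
Z(q, x) = q/(1 + q)
b(P) = 3*P (b(P) = 2*P + P = 3*P)
-50*sqrt((-5 - Z(-6, 6)) + b(U(-1, -5))) = -50*sqrt((-5 - (-6)/(1 - 6)) + 3*(-1*(-5))) = -50*sqrt((-5 - (-6)/(-5)) + 3*5) = -50*sqrt((-5 - (-6)*(-1)/5) + 15) = -50*sqrt((-5 - 1*6/5) + 15) = -50*sqrt((-5 - 6/5) + 15) = -50*sqrt(-31/5 + 15) = -20*sqrt(55)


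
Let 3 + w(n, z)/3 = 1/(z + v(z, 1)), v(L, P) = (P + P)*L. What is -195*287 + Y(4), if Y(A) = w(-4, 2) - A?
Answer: -111955/2 ≈ -55978.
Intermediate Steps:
v(L, P) = 2*L*P (v(L, P) = (2*P)*L = 2*L*P)
w(n, z) = -9 + 1/z (w(n, z) = -9 + 3/(z + 2*z*1) = -9 + 3/(z + 2*z) = -9 + 3/((3*z)) = -9 + 3*(1/(3*z)) = -9 + 1/z)
Y(A) = -17/2 - A (Y(A) = (-9 + 1/2) - A = (-9 + ½) - A = -17/2 - A)
-195*287 + Y(4) = -195*287 + (-17/2 - 1*4) = -55965 + (-17/2 - 4) = -55965 - 25/2 = -111955/2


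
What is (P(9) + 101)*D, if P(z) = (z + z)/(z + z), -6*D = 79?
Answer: -1343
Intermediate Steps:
D = -79/6 (D = -⅙*79 = -79/6 ≈ -13.167)
P(z) = 1 (P(z) = (2*z)/((2*z)) = (2*z)*(1/(2*z)) = 1)
(P(9) + 101)*D = (1 + 101)*(-79/6) = 102*(-79/6) = -1343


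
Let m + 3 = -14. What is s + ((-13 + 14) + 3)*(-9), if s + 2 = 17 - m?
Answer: -4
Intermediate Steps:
m = -17 (m = -3 - 14 = -17)
s = 32 (s = -2 + (17 - 1*(-17)) = -2 + (17 + 17) = -2 + 34 = 32)
s + ((-13 + 14) + 3)*(-9) = 32 + ((-13 + 14) + 3)*(-9) = 32 + (1 + 3)*(-9) = 32 + 4*(-9) = 32 - 36 = -4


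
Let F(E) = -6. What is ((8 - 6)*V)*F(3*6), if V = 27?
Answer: -324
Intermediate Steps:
((8 - 6)*V)*F(3*6) = ((8 - 6)*27)*(-6) = (2*27)*(-6) = 54*(-6) = -324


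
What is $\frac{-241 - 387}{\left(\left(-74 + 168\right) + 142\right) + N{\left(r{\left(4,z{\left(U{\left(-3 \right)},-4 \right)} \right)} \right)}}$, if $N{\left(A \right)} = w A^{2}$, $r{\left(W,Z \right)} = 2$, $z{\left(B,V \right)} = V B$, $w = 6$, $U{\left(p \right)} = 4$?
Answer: $- \frac{157}{65} \approx -2.4154$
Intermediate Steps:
$z{\left(B,V \right)} = B V$
$N{\left(A \right)} = 6 A^{2}$
$\frac{-241 - 387}{\left(\left(-74 + 168\right) + 142\right) + N{\left(r{\left(4,z{\left(U{\left(-3 \right)},-4 \right)} \right)} \right)}} = \frac{-241 - 387}{\left(\left(-74 + 168\right) + 142\right) + 6 \cdot 2^{2}} = - \frac{628}{\left(94 + 142\right) + 6 \cdot 4} = - \frac{628}{236 + 24} = - \frac{628}{260} = \left(-628\right) \frac{1}{260} = - \frac{157}{65}$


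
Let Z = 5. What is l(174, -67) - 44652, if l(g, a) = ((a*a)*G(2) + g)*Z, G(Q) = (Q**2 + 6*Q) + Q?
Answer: 360228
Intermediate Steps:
G(Q) = Q**2 + 7*Q
l(g, a) = 5*g + 90*a**2 (l(g, a) = ((a*a)*(2*(7 + 2)) + g)*5 = (a**2*(2*9) + g)*5 = (a**2*18 + g)*5 = (18*a**2 + g)*5 = (g + 18*a**2)*5 = 5*g + 90*a**2)
l(174, -67) - 44652 = (5*174 + 90*(-67)**2) - 44652 = (870 + 90*4489) - 44652 = (870 + 404010) - 44652 = 404880 - 44652 = 360228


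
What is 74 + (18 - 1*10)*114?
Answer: 986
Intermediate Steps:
74 + (18 - 1*10)*114 = 74 + (18 - 10)*114 = 74 + 8*114 = 74 + 912 = 986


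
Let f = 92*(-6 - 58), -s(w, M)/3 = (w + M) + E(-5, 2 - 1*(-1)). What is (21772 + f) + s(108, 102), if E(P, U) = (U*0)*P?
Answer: 15254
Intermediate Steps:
E(P, U) = 0 (E(P, U) = 0*P = 0)
s(w, M) = -3*M - 3*w (s(w, M) = -3*((w + M) + 0) = -3*((M + w) + 0) = -3*(M + w) = -3*M - 3*w)
f = -5888 (f = 92*(-64) = -5888)
(21772 + f) + s(108, 102) = (21772 - 5888) + (-3*102 - 3*108) = 15884 + (-306 - 324) = 15884 - 630 = 15254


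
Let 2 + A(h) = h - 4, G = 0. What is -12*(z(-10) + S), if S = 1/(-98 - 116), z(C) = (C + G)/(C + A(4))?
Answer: -1064/107 ≈ -9.9439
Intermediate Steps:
A(h) = -6 + h (A(h) = -2 + (h - 4) = -2 + (-4 + h) = -6 + h)
z(C) = C/(-2 + C) (z(C) = (C + 0)/(C + (-6 + 4)) = C/(C - 2) = C/(-2 + C))
S = -1/214 (S = 1/(-214) = -1/214 ≈ -0.0046729)
-12*(z(-10) + S) = -12*(-10/(-2 - 10) - 1/214) = -12*(-10/(-12) - 1/214) = -12*(-10*(-1/12) - 1/214) = -12*(5/6 - 1/214) = -12*266/321 = -1064/107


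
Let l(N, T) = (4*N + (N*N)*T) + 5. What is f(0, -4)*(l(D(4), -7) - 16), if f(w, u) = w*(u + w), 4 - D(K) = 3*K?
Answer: 0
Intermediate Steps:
D(K) = 4 - 3*K
l(N, T) = 5 + 4*N + T*N**2 (l(N, T) = (4*N + N**2*T) + 5 = (4*N + T*N**2) + 5 = 5 + 4*N + T*N**2)
f(0, -4)*(l(D(4), -7) - 16) = (0*(-4 + 0))*((5 + 4*(4 - 3*4) - 7*(4 - 3*4)**2) - 16) = (0*(-4))*((5 + 4*(4 - 12) - 7*(4 - 12)**2) - 16) = 0*((5 + 4*(-8) - 7*(-8)**2) - 16) = 0*((5 - 32 - 7*64) - 16) = 0*((5 - 32 - 448) - 16) = 0*(-475 - 16) = 0*(-491) = 0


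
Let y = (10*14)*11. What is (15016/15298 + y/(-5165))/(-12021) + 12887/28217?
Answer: 174841814162605/382876205974467 ≈ 0.45665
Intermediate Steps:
y = 1540 (y = 140*11 = 1540)
(15016/15298 + y/(-5165))/(-12021) + 12887/28217 = (15016/15298 + 1540/(-5165))/(-12021) + 12887/28217 = (15016*(1/15298) + 1540*(-1/5165))*(-1/12021) + 12887*(1/28217) = (7508/7649 - 308/1033)*(-1/12021) + 1841/4031 = (5399872/7901417)*(-1/12021) + 1841/4031 = -5399872/94982933757 + 1841/4031 = 174841814162605/382876205974467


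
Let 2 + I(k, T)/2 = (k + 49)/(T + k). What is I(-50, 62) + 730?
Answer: 4355/6 ≈ 725.83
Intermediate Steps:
I(k, T) = -4 + 2*(49 + k)/(T + k) (I(k, T) = -4 + 2*((k + 49)/(T + k)) = -4 + 2*((49 + k)/(T + k)) = -4 + 2*(49 + k)/(T + k))
I(-50, 62) + 730 = 2*(49 - 1*(-50) - 2*62)/(62 - 50) + 730 = 2*(49 + 50 - 124)/12 + 730 = 2*(1/12)*(-25) + 730 = -25/6 + 730 = 4355/6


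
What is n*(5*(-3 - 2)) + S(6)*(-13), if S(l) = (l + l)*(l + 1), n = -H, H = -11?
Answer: -1367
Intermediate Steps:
n = 11 (n = -1*(-11) = 11)
S(l) = 2*l*(1 + l) (S(l) = (2*l)*(1 + l) = 2*l*(1 + l))
n*(5*(-3 - 2)) + S(6)*(-13) = 11*(5*(-3 - 2)) + (2*6*(1 + 6))*(-13) = 11*(5*(-5)) + (2*6*7)*(-13) = 11*(-25) + 84*(-13) = -275 - 1092 = -1367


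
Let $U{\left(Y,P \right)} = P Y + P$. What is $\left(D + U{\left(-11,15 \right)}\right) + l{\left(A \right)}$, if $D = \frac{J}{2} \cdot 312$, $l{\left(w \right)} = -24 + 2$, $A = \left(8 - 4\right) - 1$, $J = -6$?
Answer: $-1108$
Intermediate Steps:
$U{\left(Y,P \right)} = P + P Y$
$A = 3$ ($A = 4 - 1 = 3$)
$l{\left(w \right)} = -22$
$D = -936$ ($D = - \frac{6}{2} \cdot 312 = \left(-6\right) \frac{1}{2} \cdot 312 = \left(-3\right) 312 = -936$)
$\left(D + U{\left(-11,15 \right)}\right) + l{\left(A \right)} = \left(-936 + 15 \left(1 - 11\right)\right) - 22 = \left(-936 + 15 \left(-10\right)\right) - 22 = \left(-936 - 150\right) - 22 = -1086 - 22 = -1108$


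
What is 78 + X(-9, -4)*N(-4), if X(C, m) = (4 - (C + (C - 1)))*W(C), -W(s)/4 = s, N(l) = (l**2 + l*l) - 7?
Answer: 20778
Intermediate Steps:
N(l) = -7 + 2*l**2 (N(l) = (l**2 + l**2) - 7 = 2*l**2 - 7 = -7 + 2*l**2)
W(s) = -4*s
X(C, m) = -4*C*(5 - 2*C) (X(C, m) = (4 - (C + (C - 1)))*(-4*C) = (4 - (C + (-1 + C)))*(-4*C) = (4 - (-1 + 2*C))*(-4*C) = (4 + (1 - 2*C))*(-4*C) = (5 - 2*C)*(-4*C) = -4*C*(5 - 2*C))
78 + X(-9, -4)*N(-4) = 78 + (4*(-9)*(-5 + 2*(-9)))*(-7 + 2*(-4)**2) = 78 + (4*(-9)*(-5 - 18))*(-7 + 2*16) = 78 + (4*(-9)*(-23))*(-7 + 32) = 78 + 828*25 = 78 + 20700 = 20778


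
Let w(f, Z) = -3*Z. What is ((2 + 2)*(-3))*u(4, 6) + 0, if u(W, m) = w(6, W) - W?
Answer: 192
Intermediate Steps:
u(W, m) = -4*W (u(W, m) = -3*W - W = -4*W)
((2 + 2)*(-3))*u(4, 6) + 0 = ((2 + 2)*(-3))*(-4*4) + 0 = (4*(-3))*(-16) + 0 = -12*(-16) + 0 = 192 + 0 = 192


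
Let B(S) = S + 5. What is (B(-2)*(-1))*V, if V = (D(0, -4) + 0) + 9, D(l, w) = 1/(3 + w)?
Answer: -24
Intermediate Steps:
B(S) = 5 + S
V = 8 (V = (1/(3 - 4) + 0) + 9 = (1/(-1) + 0) + 9 = (-1 + 0) + 9 = -1 + 9 = 8)
(B(-2)*(-1))*V = ((5 - 2)*(-1))*8 = (3*(-1))*8 = -3*8 = -24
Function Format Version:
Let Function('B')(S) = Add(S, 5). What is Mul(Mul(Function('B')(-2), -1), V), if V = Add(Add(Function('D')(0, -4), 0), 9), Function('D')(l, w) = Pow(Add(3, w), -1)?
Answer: -24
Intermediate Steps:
Function('B')(S) = Add(5, S)
V = 8 (V = Add(Add(Pow(Add(3, -4), -1), 0), 9) = Add(Add(Pow(-1, -1), 0), 9) = Add(Add(-1, 0), 9) = Add(-1, 9) = 8)
Mul(Mul(Function('B')(-2), -1), V) = Mul(Mul(Add(5, -2), -1), 8) = Mul(Mul(3, -1), 8) = Mul(-3, 8) = -24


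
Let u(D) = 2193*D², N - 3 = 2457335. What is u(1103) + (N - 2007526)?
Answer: 2668473349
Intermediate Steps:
N = 2457338 (N = 3 + 2457335 = 2457338)
u(1103) + (N - 2007526) = 2193*1103² + (2457338 - 2007526) = 2193*1216609 + 449812 = 2668023537 + 449812 = 2668473349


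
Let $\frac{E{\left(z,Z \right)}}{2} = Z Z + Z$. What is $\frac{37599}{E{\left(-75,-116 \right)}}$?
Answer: $\frac{37599}{26680} \approx 1.4093$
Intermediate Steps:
$E{\left(z,Z \right)} = 2 Z + 2 Z^{2}$ ($E{\left(z,Z \right)} = 2 \left(Z Z + Z\right) = 2 \left(Z^{2} + Z\right) = 2 \left(Z + Z^{2}\right) = 2 Z + 2 Z^{2}$)
$\frac{37599}{E{\left(-75,-116 \right)}} = \frac{37599}{2 \left(-116\right) \left(1 - 116\right)} = \frac{37599}{2 \left(-116\right) \left(-115\right)} = \frac{37599}{26680}$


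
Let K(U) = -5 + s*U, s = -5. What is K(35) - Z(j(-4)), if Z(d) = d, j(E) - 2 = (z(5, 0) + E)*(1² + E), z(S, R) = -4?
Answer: -206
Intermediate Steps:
K(U) = -5 - 5*U
j(E) = 2 + (1 + E)*(-4 + E) (j(E) = 2 + (-4 + E)*(1² + E) = 2 + (-4 + E)*(1 + E) = 2 + (1 + E)*(-4 + E))
K(35) - Z(j(-4)) = (-5 - 5*35) - (-2 + (-4)² - 3*(-4)) = (-5 - 175) - (-2 + 16 + 12) = -180 - 1*26 = -180 - 26 = -206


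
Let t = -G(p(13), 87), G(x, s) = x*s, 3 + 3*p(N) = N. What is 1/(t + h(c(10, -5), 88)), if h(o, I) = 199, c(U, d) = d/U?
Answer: -1/91 ≈ -0.010989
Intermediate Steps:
p(N) = -1 + N/3
G(x, s) = s*x
t = -290 (t = -87*(-1 + (1/3)*13) = -87*(-1 + 13/3) = -87*10/3 = -1*290 = -290)
1/(t + h(c(10, -5), 88)) = 1/(-290 + 199) = 1/(-91) = -1/91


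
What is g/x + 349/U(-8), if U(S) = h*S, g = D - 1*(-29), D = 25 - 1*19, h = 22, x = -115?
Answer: -9259/4048 ≈ -2.2873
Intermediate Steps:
D = 6 (D = 25 - 19 = 6)
g = 35 (g = 6 - 1*(-29) = 6 + 29 = 35)
U(S) = 22*S
g/x + 349/U(-8) = 35/(-115) + 349/((22*(-8))) = 35*(-1/115) + 349/(-176) = -7/23 + 349*(-1/176) = -7/23 - 349/176 = -9259/4048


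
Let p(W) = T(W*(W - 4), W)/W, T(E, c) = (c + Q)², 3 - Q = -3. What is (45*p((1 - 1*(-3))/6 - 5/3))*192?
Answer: -216000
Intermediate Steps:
Q = 6 (Q = 3 - 1*(-3) = 3 + 3 = 6)
T(E, c) = (6 + c)² (T(E, c) = (c + 6)² = (6 + c)²)
p(W) = (6 + W)²/W
(45*p((1 - 1*(-3))/6 - 5/3))*192 = (45*((6 + ((1 - 1*(-3))/6 - 5/3))²/((1 - 1*(-3))/6 - 5/3)))*192 = (45*((6 + ((1 + 3)*(⅙) - 5*⅓))²/((1 + 3)*(⅙) - 5*⅓)))*192 = (45*((6 + (4*(⅙) - 5/3))²/(4*(⅙) - 5/3)))*192 = (45*((6 + (⅔ - 5/3))²/(⅔ - 5/3)))*192 = (45*((6 - 1)²/(-1)))*192 = (45*(-1*5²))*192 = (45*(-1*25))*192 = (45*(-25))*192 = -1125*192 = -216000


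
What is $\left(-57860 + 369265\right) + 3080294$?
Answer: $3391699$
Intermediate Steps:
$\left(-57860 + 369265\right) + 3080294 = 311405 + 3080294 = 3391699$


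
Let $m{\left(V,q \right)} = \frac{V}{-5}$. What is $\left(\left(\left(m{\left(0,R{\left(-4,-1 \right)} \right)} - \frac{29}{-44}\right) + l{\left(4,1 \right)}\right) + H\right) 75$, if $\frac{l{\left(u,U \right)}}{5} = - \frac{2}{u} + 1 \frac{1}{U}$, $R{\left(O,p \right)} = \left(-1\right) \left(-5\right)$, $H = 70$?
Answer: $\frac{241425}{44} \approx 5486.9$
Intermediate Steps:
$R{\left(O,p \right)} = 5$
$l{\left(u,U \right)} = - \frac{10}{u} + \frac{5}{U}$ ($l{\left(u,U \right)} = 5 \left(- \frac{2}{u} + 1 \frac{1}{U}\right) = 5 \left(- \frac{2}{u} + \frac{1}{U}\right) = 5 \left(\frac{1}{U} - \frac{2}{u}\right) = - \frac{10}{u} + \frac{5}{U}$)
$m{\left(V,q \right)} = - \frac{V}{5}$ ($m{\left(V,q \right)} = V \left(- \frac{1}{5}\right) = - \frac{V}{5}$)
$\left(\left(\left(m{\left(0,R{\left(-4,-1 \right)} \right)} - \frac{29}{-44}\right) + l{\left(4,1 \right)}\right) + H\right) 75 = \left(\left(\left(\left(- \frac{1}{5}\right) 0 - \frac{29}{-44}\right) + \left(- \frac{10}{4} + \frac{5}{1}\right)\right) + 70\right) 75 = \left(\left(\left(0 - - \frac{29}{44}\right) + \left(\left(-10\right) \frac{1}{4} + 5 \cdot 1\right)\right) + 70\right) 75 = \left(\left(\left(0 + \frac{29}{44}\right) + \left(- \frac{5}{2} + 5\right)\right) + 70\right) 75 = \left(\left(\frac{29}{44} + \frac{5}{2}\right) + 70\right) 75 = \left(\frac{139}{44} + 70\right) 75 = \frac{3219}{44} \cdot 75 = \frac{241425}{44}$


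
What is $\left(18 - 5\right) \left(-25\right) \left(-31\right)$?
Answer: $10075$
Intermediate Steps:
$\left(18 - 5\right) \left(-25\right) \left(-31\right) = 13 \left(-25\right) \left(-31\right) = \left(-325\right) \left(-31\right) = 10075$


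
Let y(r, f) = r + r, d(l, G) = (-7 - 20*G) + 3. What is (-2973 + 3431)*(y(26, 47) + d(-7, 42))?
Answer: -362736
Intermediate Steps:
d(l, G) = -4 - 20*G
y(r, f) = 2*r
(-2973 + 3431)*(y(26, 47) + d(-7, 42)) = (-2973 + 3431)*(2*26 + (-4 - 20*42)) = 458*(52 + (-4 - 840)) = 458*(52 - 844) = 458*(-792) = -362736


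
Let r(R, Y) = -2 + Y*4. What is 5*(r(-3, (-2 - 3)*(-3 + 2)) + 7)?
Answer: 125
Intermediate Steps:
r(R, Y) = -2 + 4*Y
5*(r(-3, (-2 - 3)*(-3 + 2)) + 7) = 5*((-2 + 4*((-2 - 3)*(-3 + 2))) + 7) = 5*((-2 + 4*(-5*(-1))) + 7) = 5*((-2 + 4*5) + 7) = 5*((-2 + 20) + 7) = 5*(18 + 7) = 5*25 = 125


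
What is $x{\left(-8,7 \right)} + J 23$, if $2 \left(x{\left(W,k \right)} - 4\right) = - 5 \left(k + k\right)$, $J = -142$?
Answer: $-3297$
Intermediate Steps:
$x{\left(W,k \right)} = 4 - 5 k$ ($x{\left(W,k \right)} = 4 + \frac{\left(-5\right) \left(k + k\right)}{2} = 4 + \frac{\left(-5\right) 2 k}{2} = 4 + \frac{\left(-10\right) k}{2} = 4 - 5 k$)
$x{\left(-8,7 \right)} + J 23 = \left(4 - 35\right) - 3266 = -31 - 3266 = -3297$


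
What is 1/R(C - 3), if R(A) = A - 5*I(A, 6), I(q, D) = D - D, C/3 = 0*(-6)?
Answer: -⅓ ≈ -0.33333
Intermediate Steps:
C = 0 (C = 3*(0*(-6)) = 3*0 = 0)
I(q, D) = 0
R(A) = A (R(A) = A - 5*0 = A + 0 = A)
1/R(C - 3) = 1/(0 - 3) = 1/(-3) = -⅓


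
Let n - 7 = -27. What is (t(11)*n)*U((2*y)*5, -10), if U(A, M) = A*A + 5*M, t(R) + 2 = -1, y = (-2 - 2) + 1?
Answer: 51000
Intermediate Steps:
y = -3 (y = -4 + 1 = -3)
t(R) = -3 (t(R) = -2 - 1 = -3)
U(A, M) = A² + 5*M
n = -20 (n = 7 - 27 = -20)
(t(11)*n)*U((2*y)*5, -10) = (-3*(-20))*(((2*(-3))*5)² + 5*(-10)) = 60*((-6*5)² - 50) = 60*((-30)² - 50) = 60*(900 - 50) = 60*850 = 51000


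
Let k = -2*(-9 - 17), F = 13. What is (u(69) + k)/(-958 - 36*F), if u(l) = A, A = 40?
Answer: -2/31 ≈ -0.064516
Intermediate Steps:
k = 52 (k = -2*(-26) = 52)
u(l) = 40
(u(69) + k)/(-958 - 36*F) = (40 + 52)/(-958 - 36*13) = 92/(-958 - 468) = 92/(-1426) = 92*(-1/1426) = -2/31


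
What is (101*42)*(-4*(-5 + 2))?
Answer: 50904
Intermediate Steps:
(101*42)*(-4*(-5 + 2)) = 4242*(-4*(-3)) = 4242*12 = 50904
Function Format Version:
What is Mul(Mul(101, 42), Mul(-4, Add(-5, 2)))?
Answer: 50904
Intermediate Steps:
Mul(Mul(101, 42), Mul(-4, Add(-5, 2))) = Mul(4242, Mul(-4, -3)) = Mul(4242, 12) = 50904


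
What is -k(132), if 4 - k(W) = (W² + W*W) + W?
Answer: 34976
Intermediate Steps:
k(W) = 4 - W - 2*W² (k(W) = 4 - ((W² + W*W) + W) = 4 - ((W² + W²) + W) = 4 - (2*W² + W) = 4 - (W + 2*W²) = 4 + (-W - 2*W²) = 4 - W - 2*W²)
-k(132) = -(4 - 1*132 - 2*132²) = -(4 - 132 - 2*17424) = -(4 - 132 - 34848) = -1*(-34976) = 34976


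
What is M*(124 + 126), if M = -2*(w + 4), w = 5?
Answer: -4500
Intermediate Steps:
M = -18 (M = -2*(5 + 4) = -2*9 = -18)
M*(124 + 126) = -18*(124 + 126) = -18*250 = -4500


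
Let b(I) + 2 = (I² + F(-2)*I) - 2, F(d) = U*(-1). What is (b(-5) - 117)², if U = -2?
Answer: 11236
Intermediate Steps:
F(d) = 2 (F(d) = -2*(-1) = 2)
b(I) = -4 + I² + 2*I (b(I) = -2 + ((I² + 2*I) - 2) = -2 + (-2 + I² + 2*I) = -4 + I² + 2*I)
(b(-5) - 117)² = ((-4 + (-5)² + 2*(-5)) - 117)² = ((-4 + 25 - 10) - 117)² = (11 - 117)² = (-106)² = 11236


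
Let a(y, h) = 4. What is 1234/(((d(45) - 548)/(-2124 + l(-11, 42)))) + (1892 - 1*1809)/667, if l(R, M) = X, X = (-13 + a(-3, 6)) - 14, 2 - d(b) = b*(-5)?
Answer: 1767175109/214107 ≈ 8253.7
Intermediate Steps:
d(b) = 2 + 5*b (d(b) = 2 - b*(-5) = 2 - (-5)*b = 2 + 5*b)
X = -23 (X = (-13 + 4) - 14 = -9 - 14 = -23)
l(R, M) = -23
1234/(((d(45) - 548)/(-2124 + l(-11, 42)))) + (1892 - 1*1809)/667 = 1234/((((2 + 5*45) - 548)/(-2124 - 23))) + (1892 - 1*1809)/667 = 1234/((((2 + 225) - 548)/(-2147))) + (1892 - 1809)*(1/667) = 1234/(((227 - 548)*(-1/2147))) + 83*(1/667) = 1234/((-321*(-1/2147))) + 83/667 = 1234/(321/2147) + 83/667 = 1234*(2147/321) + 83/667 = 2649398/321 + 83/667 = 1767175109/214107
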